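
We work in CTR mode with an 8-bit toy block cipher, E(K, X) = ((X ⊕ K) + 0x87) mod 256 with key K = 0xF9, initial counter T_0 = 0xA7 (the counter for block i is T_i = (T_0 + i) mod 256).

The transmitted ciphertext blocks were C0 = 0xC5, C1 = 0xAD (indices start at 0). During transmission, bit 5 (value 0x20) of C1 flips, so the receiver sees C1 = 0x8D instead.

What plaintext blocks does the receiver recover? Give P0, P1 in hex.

P0 = 0x20, P1 = 0x55

CTR decryption: S_i = E(K, T_i) where T_i is the counter for block i; P_i = C_i ⊕ S_i.
Only C1 changed, to 0x8D. In CTR, a change in C_i flips the same bit in P_i only; the keystream is unaffected. Decrypting the received ciphertext:
P0: T = 0xA7, S = E(K, T) = 0xE5; 0xC5 ⊕ 0xE5 = 0x20.
P1: T = 0xA8, S = E(K, T) = 0xD8; 0x8D ⊕ 0xD8 = 0x55.
Blocks that differ from the original plaintext: P1.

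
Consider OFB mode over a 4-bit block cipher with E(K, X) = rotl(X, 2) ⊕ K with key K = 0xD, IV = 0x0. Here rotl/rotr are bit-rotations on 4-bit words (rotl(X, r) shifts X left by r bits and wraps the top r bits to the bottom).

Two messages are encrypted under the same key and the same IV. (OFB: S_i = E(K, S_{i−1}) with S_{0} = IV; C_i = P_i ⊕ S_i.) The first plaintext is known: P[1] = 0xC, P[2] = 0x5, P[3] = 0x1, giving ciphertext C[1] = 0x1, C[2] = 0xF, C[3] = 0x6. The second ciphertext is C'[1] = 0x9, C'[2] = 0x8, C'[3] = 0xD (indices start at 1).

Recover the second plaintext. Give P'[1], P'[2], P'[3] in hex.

In OFB with a reused IV, both messages share the same keystream S_i, so C_i ⊕ C'_i = P_i ⊕ P'_i and thus P'_i = P_i ⊕ C_i ⊕ C'_i.
P'[1]: 0xC ⊕ 0x1 ⊕ 0x9 = 0x4.
P'[2]: 0x5 ⊕ 0xF ⊕ 0x8 = 0x2.
P'[3]: 0x1 ⊕ 0x6 ⊕ 0xD = 0xA.

P'[1] = 0x4, P'[2] = 0x2, P'[3] = 0xA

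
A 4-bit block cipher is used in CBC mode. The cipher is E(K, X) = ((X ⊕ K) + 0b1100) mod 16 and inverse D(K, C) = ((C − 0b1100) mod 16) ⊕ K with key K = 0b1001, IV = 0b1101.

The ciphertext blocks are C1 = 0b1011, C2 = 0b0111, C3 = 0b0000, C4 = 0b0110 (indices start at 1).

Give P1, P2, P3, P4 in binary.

P1 = 0b1011, P2 = 0b1001, P3 = 0b1010, P4 = 0b0011

CBC decryption: P_i = D(K, C_i) ⊕ C_{i−1}, with C_{0} = IV.
P1: D(K, 0b1011) = 0b0110; 0b0110 ⊕ 0b1101 = 0b1011.
P2: D(K, 0b0111) = 0b0010; 0b0010 ⊕ 0b1011 = 0b1001.
P3: D(K, 0b0000) = 0b1101; 0b1101 ⊕ 0b0111 = 0b1010.
P4: D(K, 0b0110) = 0b0011; 0b0011 ⊕ 0b0000 = 0b0011.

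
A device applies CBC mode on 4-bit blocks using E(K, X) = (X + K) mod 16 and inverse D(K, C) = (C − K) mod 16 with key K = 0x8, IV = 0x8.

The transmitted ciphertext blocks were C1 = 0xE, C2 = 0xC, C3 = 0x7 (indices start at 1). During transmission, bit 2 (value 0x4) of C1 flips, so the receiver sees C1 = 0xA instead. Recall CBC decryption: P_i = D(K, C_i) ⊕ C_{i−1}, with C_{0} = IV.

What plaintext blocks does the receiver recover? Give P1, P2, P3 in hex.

P1 = 0xA, P2 = 0xE, P3 = 0x3

Only C1 changed, to 0xA. In CBC, a change in C_i garbles P_i and flips the same bit in P_{i+1}. Decrypting the received ciphertext:
P1: D(K, 0xA) = 0x2; 0x2 ⊕ 0x8 = 0xA.
P2: D(K, 0xC) = 0x4; 0x4 ⊕ 0xA = 0xE.
P3: D(K, 0x7) = 0xF; 0xF ⊕ 0xC = 0x3.
Blocks that differ from the original plaintext: P1, P2.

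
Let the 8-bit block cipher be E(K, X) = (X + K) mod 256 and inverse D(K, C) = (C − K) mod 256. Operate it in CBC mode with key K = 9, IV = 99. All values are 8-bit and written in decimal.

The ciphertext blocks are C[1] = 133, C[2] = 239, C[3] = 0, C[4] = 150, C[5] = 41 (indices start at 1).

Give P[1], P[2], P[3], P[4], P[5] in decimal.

P[1] = 31, P[2] = 99, P[3] = 24, P[4] = 141, P[5] = 182

CBC decryption: P_i = D(K, C_i) ⊕ C_{i−1}, with C_{0} = IV.
P[1]: D(K, 133) = 124; 124 ⊕ 99 = 31.
P[2]: D(K, 239) = 230; 230 ⊕ 133 = 99.
P[3]: D(K, 0) = 247; 247 ⊕ 239 = 24.
P[4]: D(K, 150) = 141; 141 ⊕ 0 = 141.
P[5]: D(K, 41) = 32; 32 ⊕ 150 = 182.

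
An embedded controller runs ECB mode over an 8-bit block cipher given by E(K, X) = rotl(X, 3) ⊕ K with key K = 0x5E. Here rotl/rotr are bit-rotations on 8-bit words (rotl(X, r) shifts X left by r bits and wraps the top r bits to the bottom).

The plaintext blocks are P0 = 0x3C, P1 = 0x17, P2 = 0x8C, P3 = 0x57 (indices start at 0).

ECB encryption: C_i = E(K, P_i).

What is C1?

C1 = 0xE6

C1: E(K, 0x17) = 0xE6.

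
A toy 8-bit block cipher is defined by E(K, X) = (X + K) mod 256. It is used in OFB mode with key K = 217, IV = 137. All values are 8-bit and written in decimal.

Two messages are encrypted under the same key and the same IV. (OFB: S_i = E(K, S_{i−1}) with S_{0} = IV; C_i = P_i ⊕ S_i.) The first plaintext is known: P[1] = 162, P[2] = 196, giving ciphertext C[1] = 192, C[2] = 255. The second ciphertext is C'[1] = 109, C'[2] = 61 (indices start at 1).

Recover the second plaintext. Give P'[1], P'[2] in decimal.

In OFB with a reused IV, both messages share the same keystream S_i, so C_i ⊕ C'_i = P_i ⊕ P'_i and thus P'_i = P_i ⊕ C_i ⊕ C'_i.
P'[1]: 162 ⊕ 192 ⊕ 109 = 15.
P'[2]: 196 ⊕ 255 ⊕ 61 = 6.

P'[1] = 15, P'[2] = 6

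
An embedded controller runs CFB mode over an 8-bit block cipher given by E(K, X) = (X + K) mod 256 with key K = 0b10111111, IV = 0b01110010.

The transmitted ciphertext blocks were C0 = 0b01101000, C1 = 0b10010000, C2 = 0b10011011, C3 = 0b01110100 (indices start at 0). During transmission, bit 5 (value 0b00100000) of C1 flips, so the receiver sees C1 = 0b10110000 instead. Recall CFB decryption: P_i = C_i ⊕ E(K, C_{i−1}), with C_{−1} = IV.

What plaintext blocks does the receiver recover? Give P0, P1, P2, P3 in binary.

P0 = 0b01011001, P1 = 0b10010111, P2 = 0b11110100, P3 = 0b00101110

Only C1 changed, to 0b10110000. In CFB, a change in C_i flips the same bit in P_i and garbles P_{i+1}. Decrypting the received ciphertext:
P0: E(K, 0b01110010) = 0b00110001; 0b01101000 ⊕ 0b00110001 = 0b01011001.
P1: E(K, 0b01101000) = 0b00100111; 0b10110000 ⊕ 0b00100111 = 0b10010111.
P2: E(K, 0b10110000) = 0b01101111; 0b10011011 ⊕ 0b01101111 = 0b11110100.
P3: E(K, 0b10011011) = 0b01011010; 0b01110100 ⊕ 0b01011010 = 0b00101110.
Blocks that differ from the original plaintext: P1, P2.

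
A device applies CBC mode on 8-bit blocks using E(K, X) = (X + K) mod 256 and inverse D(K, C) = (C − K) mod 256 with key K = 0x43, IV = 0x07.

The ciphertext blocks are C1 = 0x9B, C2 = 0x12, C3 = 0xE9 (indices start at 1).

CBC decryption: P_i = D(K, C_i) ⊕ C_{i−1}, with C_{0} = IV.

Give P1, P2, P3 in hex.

P1: D(K, 0x9B) = 0x58; 0x58 ⊕ 0x07 = 0x5F.
P2: D(K, 0x12) = 0xCF; 0xCF ⊕ 0x9B = 0x54.
P3: D(K, 0xE9) = 0xA6; 0xA6 ⊕ 0x12 = 0xB4.

P1 = 0x5F, P2 = 0x54, P3 = 0xB4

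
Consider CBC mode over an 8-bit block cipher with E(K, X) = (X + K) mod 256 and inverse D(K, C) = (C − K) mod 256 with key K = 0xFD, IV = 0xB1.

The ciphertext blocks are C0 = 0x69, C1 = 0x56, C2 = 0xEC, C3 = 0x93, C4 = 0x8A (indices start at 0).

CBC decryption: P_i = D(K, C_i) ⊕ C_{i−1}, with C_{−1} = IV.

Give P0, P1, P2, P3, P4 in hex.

P0: D(K, 0x69) = 0x6C; 0x6C ⊕ 0xB1 = 0xDD.
P1: D(K, 0x56) = 0x59; 0x59 ⊕ 0x69 = 0x30.
P2: D(K, 0xEC) = 0xEF; 0xEF ⊕ 0x56 = 0xB9.
P3: D(K, 0x93) = 0x96; 0x96 ⊕ 0xEC = 0x7A.
P4: D(K, 0x8A) = 0x8D; 0x8D ⊕ 0x93 = 0x1E.

P0 = 0xDD, P1 = 0x30, P2 = 0xB9, P3 = 0x7A, P4 = 0x1E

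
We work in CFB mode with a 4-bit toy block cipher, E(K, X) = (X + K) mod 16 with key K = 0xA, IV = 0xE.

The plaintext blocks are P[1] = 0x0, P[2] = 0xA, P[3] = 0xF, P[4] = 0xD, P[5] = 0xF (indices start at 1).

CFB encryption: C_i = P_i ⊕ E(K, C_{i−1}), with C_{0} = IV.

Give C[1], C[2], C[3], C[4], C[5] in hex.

C[1]: E(K, 0xE) = 0x8; 0x0 ⊕ 0x8 = 0x8.
C[2]: E(K, 0x8) = 0x2; 0xA ⊕ 0x2 = 0x8.
C[3]: E(K, 0x8) = 0x2; 0xF ⊕ 0x2 = 0xD.
C[4]: E(K, 0xD) = 0x7; 0xD ⊕ 0x7 = 0xA.
C[5]: E(K, 0xA) = 0x4; 0xF ⊕ 0x4 = 0xB.

C[1] = 0x8, C[2] = 0x8, C[3] = 0xD, C[4] = 0xA, C[5] = 0xB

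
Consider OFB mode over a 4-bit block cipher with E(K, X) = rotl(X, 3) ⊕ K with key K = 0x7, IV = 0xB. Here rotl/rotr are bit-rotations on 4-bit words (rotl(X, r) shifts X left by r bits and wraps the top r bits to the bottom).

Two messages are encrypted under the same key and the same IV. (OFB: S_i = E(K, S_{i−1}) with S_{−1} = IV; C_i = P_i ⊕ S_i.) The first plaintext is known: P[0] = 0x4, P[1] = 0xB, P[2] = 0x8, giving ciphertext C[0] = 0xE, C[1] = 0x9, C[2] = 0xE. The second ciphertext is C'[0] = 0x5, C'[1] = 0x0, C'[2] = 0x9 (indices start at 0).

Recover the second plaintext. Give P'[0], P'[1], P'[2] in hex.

In OFB with a reused IV, both messages share the same keystream S_i, so C_i ⊕ C'_i = P_i ⊕ P'_i and thus P'_i = P_i ⊕ C_i ⊕ C'_i.
P'[0]: 0x4 ⊕ 0xE ⊕ 0x5 = 0xF.
P'[1]: 0xB ⊕ 0x9 ⊕ 0x0 = 0x2.
P'[2]: 0x8 ⊕ 0xE ⊕ 0x9 = 0xF.

P'[0] = 0xF, P'[1] = 0x2, P'[2] = 0xF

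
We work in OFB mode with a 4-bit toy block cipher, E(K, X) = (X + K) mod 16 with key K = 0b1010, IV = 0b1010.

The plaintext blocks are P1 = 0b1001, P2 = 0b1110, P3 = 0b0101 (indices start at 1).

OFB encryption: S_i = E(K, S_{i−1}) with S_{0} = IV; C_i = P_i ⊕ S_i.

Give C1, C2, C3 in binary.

C1 = 0b1101, C2 = 0b0000, C3 = 0b1101

C1: S = E(K, 0b1010) = 0b0100; 0b1001 ⊕ 0b0100 = 0b1101.
C2: S = E(K, 0b0100) = 0b1110; 0b1110 ⊕ 0b1110 = 0b0000.
C3: S = E(K, 0b1110) = 0b1000; 0b0101 ⊕ 0b1000 = 0b1101.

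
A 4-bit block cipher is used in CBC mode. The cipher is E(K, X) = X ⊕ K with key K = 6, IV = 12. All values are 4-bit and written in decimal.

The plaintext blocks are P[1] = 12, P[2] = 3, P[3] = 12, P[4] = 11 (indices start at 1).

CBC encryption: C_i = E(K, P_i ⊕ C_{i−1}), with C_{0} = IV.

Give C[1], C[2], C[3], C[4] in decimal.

C[1] = 6, C[2] = 3, C[3] = 9, C[4] = 4

C[1]: P[1] ⊕ 12 = 0; E(K, 0) = 6.
C[2]: P[2] ⊕ 6 = 5; E(K, 5) = 3.
C[3]: P[3] ⊕ 3 = 15; E(K, 15) = 9.
C[4]: P[4] ⊕ 9 = 2; E(K, 2) = 4.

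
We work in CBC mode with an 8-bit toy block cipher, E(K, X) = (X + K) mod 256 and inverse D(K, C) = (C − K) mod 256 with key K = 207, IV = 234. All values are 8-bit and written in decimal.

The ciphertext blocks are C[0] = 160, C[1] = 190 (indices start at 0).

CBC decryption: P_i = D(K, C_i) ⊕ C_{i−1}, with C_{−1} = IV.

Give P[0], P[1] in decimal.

P[0] = 59, P[1] = 79

P[0]: D(K, 160) = 209; 209 ⊕ 234 = 59.
P[1]: D(K, 190) = 239; 239 ⊕ 160 = 79.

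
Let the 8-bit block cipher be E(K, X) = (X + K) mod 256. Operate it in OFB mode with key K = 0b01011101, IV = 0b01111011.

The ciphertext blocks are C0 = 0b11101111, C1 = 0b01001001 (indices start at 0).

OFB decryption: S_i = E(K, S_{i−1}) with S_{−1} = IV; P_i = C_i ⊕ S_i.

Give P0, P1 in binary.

P0: S = E(K, 0b01111011) = 0b11011000; 0b11101111 ⊕ 0b11011000 = 0b00110111.
P1: S = E(K, 0b11011000) = 0b00110101; 0b01001001 ⊕ 0b00110101 = 0b01111100.

P0 = 0b00110111, P1 = 0b01111100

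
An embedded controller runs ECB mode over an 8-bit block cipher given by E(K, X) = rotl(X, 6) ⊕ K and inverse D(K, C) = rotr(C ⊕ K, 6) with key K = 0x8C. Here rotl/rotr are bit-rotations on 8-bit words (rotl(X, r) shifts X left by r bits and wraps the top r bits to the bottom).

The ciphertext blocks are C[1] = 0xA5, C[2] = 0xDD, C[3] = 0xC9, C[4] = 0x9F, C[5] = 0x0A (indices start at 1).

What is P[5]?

P[5] = 0x1A

ECB decryption: P_i = D(K, C_i).
P[5]: D(K, 0x0A) = 0x1A.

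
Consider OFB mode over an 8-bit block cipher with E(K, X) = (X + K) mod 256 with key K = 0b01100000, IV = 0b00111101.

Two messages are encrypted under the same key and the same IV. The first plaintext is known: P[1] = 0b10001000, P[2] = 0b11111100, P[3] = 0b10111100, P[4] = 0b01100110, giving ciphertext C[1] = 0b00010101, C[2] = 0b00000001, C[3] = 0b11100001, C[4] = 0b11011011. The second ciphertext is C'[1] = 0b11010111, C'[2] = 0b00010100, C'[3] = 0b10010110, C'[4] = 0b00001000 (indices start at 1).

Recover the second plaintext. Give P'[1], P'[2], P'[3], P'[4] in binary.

P'[1] = 0b01001010, P'[2] = 0b11101001, P'[3] = 0b11001011, P'[4] = 0b10110101

In OFB with a reused IV, both messages share the same keystream S_i, so C_i ⊕ C'_i = P_i ⊕ P'_i and thus P'_i = P_i ⊕ C_i ⊕ C'_i.
P'[1]: 0b10001000 ⊕ 0b00010101 ⊕ 0b11010111 = 0b01001010.
P'[2]: 0b11111100 ⊕ 0b00000001 ⊕ 0b00010100 = 0b11101001.
P'[3]: 0b10111100 ⊕ 0b11100001 ⊕ 0b10010110 = 0b11001011.
P'[4]: 0b01100110 ⊕ 0b11011011 ⊕ 0b00001000 = 0b10110101.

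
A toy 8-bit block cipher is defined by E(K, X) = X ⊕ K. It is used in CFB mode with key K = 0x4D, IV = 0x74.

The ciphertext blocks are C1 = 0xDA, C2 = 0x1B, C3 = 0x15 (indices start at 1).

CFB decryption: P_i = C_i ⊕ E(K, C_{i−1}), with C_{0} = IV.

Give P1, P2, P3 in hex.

P1 = 0xE3, P2 = 0x8C, P3 = 0x43

P1: E(K, 0x74) = 0x39; 0xDA ⊕ 0x39 = 0xE3.
P2: E(K, 0xDA) = 0x97; 0x1B ⊕ 0x97 = 0x8C.
P3: E(K, 0x1B) = 0x56; 0x15 ⊕ 0x56 = 0x43.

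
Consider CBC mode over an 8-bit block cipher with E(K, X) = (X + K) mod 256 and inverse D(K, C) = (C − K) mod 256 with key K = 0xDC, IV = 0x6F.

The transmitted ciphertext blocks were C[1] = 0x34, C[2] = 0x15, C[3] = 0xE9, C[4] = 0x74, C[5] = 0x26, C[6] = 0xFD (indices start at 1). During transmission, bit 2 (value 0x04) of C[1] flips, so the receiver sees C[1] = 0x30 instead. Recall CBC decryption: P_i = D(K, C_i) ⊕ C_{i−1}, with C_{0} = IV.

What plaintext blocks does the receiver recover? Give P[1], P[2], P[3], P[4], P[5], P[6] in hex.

Only C[1] changed, to 0x30. In CBC, a change in C_i garbles P_i and flips the same bit in P_{i+1}. Decrypting the received ciphertext:
P[1]: D(K, 0x30) = 0x54; 0x54 ⊕ 0x6F = 0x3B.
P[2]: D(K, 0x15) = 0x39; 0x39 ⊕ 0x30 = 0x09.
P[3]: D(K, 0xE9) = 0x0D; 0x0D ⊕ 0x15 = 0x18.
P[4]: D(K, 0x74) = 0x98; 0x98 ⊕ 0xE9 = 0x71.
P[5]: D(K, 0x26) = 0x4A; 0x4A ⊕ 0x74 = 0x3E.
P[6]: D(K, 0xFD) = 0x21; 0x21 ⊕ 0x26 = 0x07.
Blocks that differ from the original plaintext: P[1], P[2].

P[1] = 0x3B, P[2] = 0x09, P[3] = 0x18, P[4] = 0x71, P[5] = 0x3E, P[6] = 0x07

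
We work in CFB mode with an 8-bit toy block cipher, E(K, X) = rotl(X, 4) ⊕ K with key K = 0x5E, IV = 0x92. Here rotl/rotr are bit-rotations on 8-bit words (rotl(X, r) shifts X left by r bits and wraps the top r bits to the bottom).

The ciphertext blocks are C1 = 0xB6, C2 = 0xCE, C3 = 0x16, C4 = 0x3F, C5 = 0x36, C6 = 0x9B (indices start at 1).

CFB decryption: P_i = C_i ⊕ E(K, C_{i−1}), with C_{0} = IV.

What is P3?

P3: E(K, 0xCE) = 0xB2; 0x16 ⊕ 0xB2 = 0xA4.

P3 = 0xA4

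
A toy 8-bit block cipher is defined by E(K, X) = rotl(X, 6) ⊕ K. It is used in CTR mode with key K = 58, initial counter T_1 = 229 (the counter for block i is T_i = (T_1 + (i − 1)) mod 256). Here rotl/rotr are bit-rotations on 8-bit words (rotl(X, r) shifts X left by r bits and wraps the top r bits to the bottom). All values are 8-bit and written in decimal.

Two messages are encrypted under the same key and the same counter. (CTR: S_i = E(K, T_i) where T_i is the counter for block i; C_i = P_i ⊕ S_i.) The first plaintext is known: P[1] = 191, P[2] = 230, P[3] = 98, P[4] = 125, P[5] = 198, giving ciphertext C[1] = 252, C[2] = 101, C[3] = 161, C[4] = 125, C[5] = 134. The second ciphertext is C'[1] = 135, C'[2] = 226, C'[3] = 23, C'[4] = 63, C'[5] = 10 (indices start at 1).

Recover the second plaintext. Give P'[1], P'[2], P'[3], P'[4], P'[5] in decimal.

In CTR with a reused counter, both messages share the same keystream S_i, so C_i ⊕ C'_i = P_i ⊕ P'_i and thus P'_i = P_i ⊕ C_i ⊕ C'_i.
P'[1]: 191 ⊕ 252 ⊕ 135 = 196.
P'[2]: 230 ⊕ 101 ⊕ 226 = 97.
P'[3]: 98 ⊕ 161 ⊕ 23 = 212.
P'[4]: 125 ⊕ 125 ⊕ 63 = 63.
P'[5]: 198 ⊕ 134 ⊕ 10 = 74.

P'[1] = 196, P'[2] = 97, P'[3] = 212, P'[4] = 63, P'[5] = 74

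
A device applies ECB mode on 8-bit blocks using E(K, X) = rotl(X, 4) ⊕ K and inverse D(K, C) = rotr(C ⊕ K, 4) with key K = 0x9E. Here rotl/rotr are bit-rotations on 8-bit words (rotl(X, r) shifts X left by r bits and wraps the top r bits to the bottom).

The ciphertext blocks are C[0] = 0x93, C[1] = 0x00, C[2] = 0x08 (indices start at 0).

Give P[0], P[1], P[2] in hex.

ECB decryption: P_i = D(K, C_i).
P[0]: D(K, 0x93) = 0xD0.
P[1]: D(K, 0x00) = 0xE9.
P[2]: D(K, 0x08) = 0x69.

P[0] = 0xD0, P[1] = 0xE9, P[2] = 0x69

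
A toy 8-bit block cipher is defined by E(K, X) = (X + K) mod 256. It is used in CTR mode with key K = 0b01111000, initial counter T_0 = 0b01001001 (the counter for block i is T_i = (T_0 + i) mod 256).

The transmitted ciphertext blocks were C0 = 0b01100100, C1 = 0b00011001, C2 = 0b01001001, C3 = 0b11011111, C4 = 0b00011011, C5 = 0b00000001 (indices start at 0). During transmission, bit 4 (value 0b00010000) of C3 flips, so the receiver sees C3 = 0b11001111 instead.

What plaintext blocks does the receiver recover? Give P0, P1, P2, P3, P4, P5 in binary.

CTR decryption: S_i = E(K, T_i) where T_i is the counter for block i; P_i = C_i ⊕ S_i.
Only C3 changed, to 0b11001111. In CTR, a change in C_i flips the same bit in P_i only; the keystream is unaffected. Decrypting the received ciphertext:
P0: T = 0b01001001, S = E(K, T) = 0b11000001; 0b01100100 ⊕ 0b11000001 = 0b10100101.
P1: T = 0b01001010, S = E(K, T) = 0b11000010; 0b00011001 ⊕ 0b11000010 = 0b11011011.
P2: T = 0b01001011, S = E(K, T) = 0b11000011; 0b01001001 ⊕ 0b11000011 = 0b10001010.
P3: T = 0b01001100, S = E(K, T) = 0b11000100; 0b11001111 ⊕ 0b11000100 = 0b00001011.
P4: T = 0b01001101, S = E(K, T) = 0b11000101; 0b00011011 ⊕ 0b11000101 = 0b11011110.
P5: T = 0b01001110, S = E(K, T) = 0b11000110; 0b00000001 ⊕ 0b11000110 = 0b11000111.
Blocks that differ from the original plaintext: P3.

P0 = 0b10100101, P1 = 0b11011011, P2 = 0b10001010, P3 = 0b00001011, P4 = 0b11011110, P5 = 0b11000111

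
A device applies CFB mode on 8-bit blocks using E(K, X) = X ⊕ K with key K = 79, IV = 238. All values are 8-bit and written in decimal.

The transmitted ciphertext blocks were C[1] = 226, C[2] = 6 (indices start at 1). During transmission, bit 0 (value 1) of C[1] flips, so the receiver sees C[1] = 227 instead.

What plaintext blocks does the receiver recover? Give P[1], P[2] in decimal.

P[1] = 66, P[2] = 170

CFB decryption: P_i = C_i ⊕ E(K, C_{i−1}), with C_{0} = IV.
Only C[1] changed, to 227. In CFB, a change in C_i flips the same bit in P_i and garbles P_{i+1}. Decrypting the received ciphertext:
P[1]: E(K, 238) = 161; 227 ⊕ 161 = 66.
P[2]: E(K, 227) = 172; 6 ⊕ 172 = 170.
Blocks that differ from the original plaintext: P[1], P[2].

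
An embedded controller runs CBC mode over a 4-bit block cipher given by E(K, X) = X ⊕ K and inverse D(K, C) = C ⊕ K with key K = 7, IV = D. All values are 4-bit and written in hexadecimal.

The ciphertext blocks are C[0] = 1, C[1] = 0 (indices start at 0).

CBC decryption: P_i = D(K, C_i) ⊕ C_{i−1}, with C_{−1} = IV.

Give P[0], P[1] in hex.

P[0] = B, P[1] = 6

P[0]: D(K, 1) = 6; 6 ⊕ D = B.
P[1]: D(K, 0) = 7; 7 ⊕ 1 = 6.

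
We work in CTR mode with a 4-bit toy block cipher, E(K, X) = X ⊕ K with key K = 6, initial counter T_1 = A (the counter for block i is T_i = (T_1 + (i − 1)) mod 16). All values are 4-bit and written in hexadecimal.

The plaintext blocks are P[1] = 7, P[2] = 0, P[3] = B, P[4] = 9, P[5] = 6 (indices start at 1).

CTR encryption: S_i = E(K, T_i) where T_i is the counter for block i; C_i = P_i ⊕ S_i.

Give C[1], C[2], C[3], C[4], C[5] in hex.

C[1] = B, C[2] = D, C[3] = 1, C[4] = 2, C[5] = E

C[1]: T = A, S = E(K, T) = C; 7 ⊕ C = B.
C[2]: T = B, S = E(K, T) = D; 0 ⊕ D = D.
C[3]: T = C, S = E(K, T) = A; B ⊕ A = 1.
C[4]: T = D, S = E(K, T) = B; 9 ⊕ B = 2.
C[5]: T = E, S = E(K, T) = 8; 6 ⊕ 8 = E.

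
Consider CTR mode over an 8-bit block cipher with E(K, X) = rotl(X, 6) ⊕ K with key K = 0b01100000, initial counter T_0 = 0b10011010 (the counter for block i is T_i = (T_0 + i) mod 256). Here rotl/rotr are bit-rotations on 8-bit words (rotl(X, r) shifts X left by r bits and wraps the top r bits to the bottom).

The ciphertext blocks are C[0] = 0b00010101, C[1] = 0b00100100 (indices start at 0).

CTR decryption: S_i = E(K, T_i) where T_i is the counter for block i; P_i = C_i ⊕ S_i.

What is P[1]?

P[1]: T = 0b10011011, S = E(K, T) = 0b10000110; 0b00100100 ⊕ 0b10000110 = 0b10100010.

P[1] = 0b10100010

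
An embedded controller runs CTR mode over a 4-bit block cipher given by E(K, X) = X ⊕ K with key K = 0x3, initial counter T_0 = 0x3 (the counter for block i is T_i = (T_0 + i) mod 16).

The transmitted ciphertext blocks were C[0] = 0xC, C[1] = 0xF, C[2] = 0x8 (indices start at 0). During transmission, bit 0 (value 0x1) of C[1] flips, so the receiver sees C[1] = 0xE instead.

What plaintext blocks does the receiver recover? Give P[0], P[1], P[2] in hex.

P[0] = 0xC, P[1] = 0x9, P[2] = 0xE

CTR decryption: S_i = E(K, T_i) where T_i is the counter for block i; P_i = C_i ⊕ S_i.
Only C[1] changed, to 0xE. In CTR, a change in C_i flips the same bit in P_i only; the keystream is unaffected. Decrypting the received ciphertext:
P[0]: T = 0x3, S = E(K, T) = 0x0; 0xC ⊕ 0x0 = 0xC.
P[1]: T = 0x4, S = E(K, T) = 0x7; 0xE ⊕ 0x7 = 0x9.
P[2]: T = 0x5, S = E(K, T) = 0x6; 0x8 ⊕ 0x6 = 0xE.
Blocks that differ from the original plaintext: P[1].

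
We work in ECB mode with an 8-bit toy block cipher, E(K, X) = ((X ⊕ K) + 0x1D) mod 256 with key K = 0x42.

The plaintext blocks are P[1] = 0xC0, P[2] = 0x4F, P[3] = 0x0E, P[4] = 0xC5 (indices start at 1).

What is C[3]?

ECB encryption: C_i = E(K, P_i).
C[3]: E(K, 0x0E) = 0x69.

C[3] = 0x69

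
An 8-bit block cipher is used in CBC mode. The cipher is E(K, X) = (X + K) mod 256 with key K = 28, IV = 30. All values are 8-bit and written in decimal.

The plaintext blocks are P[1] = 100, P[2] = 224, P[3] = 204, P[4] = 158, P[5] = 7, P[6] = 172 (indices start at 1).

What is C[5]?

C[5] = 35

CBC encryption: C_i = E(K, P_i ⊕ C_{i−1}), with C_{0} = IV.
C[1]: P[1] ⊕ 30 = 122; E(K, 122) = 150.
C[2]: P[2] ⊕ 150 = 118; E(K, 118) = 146.
C[3]: P[3] ⊕ 146 = 94; E(K, 94) = 122.
C[4]: P[4] ⊕ 122 = 228; E(K, 228) = 0.
C[5]: P[5] ⊕ 0 = 7; E(K, 7) = 35.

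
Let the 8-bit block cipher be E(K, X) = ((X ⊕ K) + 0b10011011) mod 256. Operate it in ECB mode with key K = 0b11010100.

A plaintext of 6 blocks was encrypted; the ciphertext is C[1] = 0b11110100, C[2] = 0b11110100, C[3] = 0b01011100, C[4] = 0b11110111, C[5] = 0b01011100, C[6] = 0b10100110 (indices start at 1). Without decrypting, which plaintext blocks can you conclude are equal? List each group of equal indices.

ECB encrypts each block independently with the same key, so equal ciphertext blocks imply equal plaintext blocks.
C[1] = C[2] = 0b11110100, so P[1] = P[2].
C[3] = C[5] = 0b01011100, so P[3] = P[5].

P[1] = P[2]; P[3] = P[5]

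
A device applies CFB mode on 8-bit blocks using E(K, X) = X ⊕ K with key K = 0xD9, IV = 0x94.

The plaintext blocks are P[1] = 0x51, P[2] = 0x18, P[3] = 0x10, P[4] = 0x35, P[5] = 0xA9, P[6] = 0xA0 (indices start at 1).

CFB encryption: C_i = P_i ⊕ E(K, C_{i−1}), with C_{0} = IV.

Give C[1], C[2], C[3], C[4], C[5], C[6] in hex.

C[1]: E(K, 0x94) = 0x4D; 0x51 ⊕ 0x4D = 0x1C.
C[2]: E(K, 0x1C) = 0xC5; 0x18 ⊕ 0xC5 = 0xDD.
C[3]: E(K, 0xDD) = 0x04; 0x10 ⊕ 0x04 = 0x14.
C[4]: E(K, 0x14) = 0xCD; 0x35 ⊕ 0xCD = 0xF8.
C[5]: E(K, 0xF8) = 0x21; 0xA9 ⊕ 0x21 = 0x88.
C[6]: E(K, 0x88) = 0x51; 0xA0 ⊕ 0x51 = 0xF1.

C[1] = 0x1C, C[2] = 0xDD, C[3] = 0x14, C[4] = 0xF8, C[5] = 0x88, C[6] = 0xF1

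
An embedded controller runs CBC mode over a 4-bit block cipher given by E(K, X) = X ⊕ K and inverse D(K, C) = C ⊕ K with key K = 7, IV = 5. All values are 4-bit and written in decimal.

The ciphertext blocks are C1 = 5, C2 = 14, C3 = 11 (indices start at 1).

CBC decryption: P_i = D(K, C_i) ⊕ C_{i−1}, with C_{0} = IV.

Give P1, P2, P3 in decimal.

P1 = 7, P2 = 12, P3 = 2

P1: D(K, 5) = 2; 2 ⊕ 5 = 7.
P2: D(K, 14) = 9; 9 ⊕ 5 = 12.
P3: D(K, 11) = 12; 12 ⊕ 14 = 2.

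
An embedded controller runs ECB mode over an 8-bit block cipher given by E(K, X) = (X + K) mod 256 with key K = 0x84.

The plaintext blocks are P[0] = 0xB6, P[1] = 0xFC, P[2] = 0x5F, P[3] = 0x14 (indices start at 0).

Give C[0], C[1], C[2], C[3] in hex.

ECB encryption: C_i = E(K, P_i).
C[0]: E(K, 0xB6) = 0x3A.
C[1]: E(K, 0xFC) = 0x80.
C[2]: E(K, 0x5F) = 0xE3.
C[3]: E(K, 0x14) = 0x98.

C[0] = 0x3A, C[1] = 0x80, C[2] = 0xE3, C[3] = 0x98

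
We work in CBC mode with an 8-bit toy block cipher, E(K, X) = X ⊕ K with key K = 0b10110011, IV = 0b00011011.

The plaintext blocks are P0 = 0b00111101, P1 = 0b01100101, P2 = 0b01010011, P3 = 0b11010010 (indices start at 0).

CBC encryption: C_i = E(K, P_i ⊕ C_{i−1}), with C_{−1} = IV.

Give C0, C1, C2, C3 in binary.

C0 = 0b10010101, C1 = 0b01000011, C2 = 0b10100011, C3 = 0b11000010

C0: P0 ⊕ 0b00011011 = 0b00100110; E(K, 0b00100110) = 0b10010101.
C1: P1 ⊕ 0b10010101 = 0b11110000; E(K, 0b11110000) = 0b01000011.
C2: P2 ⊕ 0b01000011 = 0b00010000; E(K, 0b00010000) = 0b10100011.
C3: P3 ⊕ 0b10100011 = 0b01110001; E(K, 0b01110001) = 0b11000010.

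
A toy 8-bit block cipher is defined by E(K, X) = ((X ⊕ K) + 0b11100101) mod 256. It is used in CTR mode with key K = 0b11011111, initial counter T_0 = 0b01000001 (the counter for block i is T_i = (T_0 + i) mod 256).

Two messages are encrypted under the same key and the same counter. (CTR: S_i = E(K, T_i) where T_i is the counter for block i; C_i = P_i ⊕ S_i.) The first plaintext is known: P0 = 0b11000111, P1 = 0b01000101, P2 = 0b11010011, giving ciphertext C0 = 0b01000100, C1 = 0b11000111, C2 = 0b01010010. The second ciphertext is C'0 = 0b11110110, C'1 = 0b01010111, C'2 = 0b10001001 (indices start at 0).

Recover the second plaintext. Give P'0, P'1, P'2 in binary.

P'0 = 0b01110101, P'1 = 0b11010101, P'2 = 0b00001000

In CTR with a reused counter, both messages share the same keystream S_i, so C_i ⊕ C'_i = P_i ⊕ P'_i and thus P'_i = P_i ⊕ C_i ⊕ C'_i.
P'0: 0b11000111 ⊕ 0b01000100 ⊕ 0b11110110 = 0b01110101.
P'1: 0b01000101 ⊕ 0b11000111 ⊕ 0b01010111 = 0b11010101.
P'2: 0b11010011 ⊕ 0b01010010 ⊕ 0b10001001 = 0b00001000.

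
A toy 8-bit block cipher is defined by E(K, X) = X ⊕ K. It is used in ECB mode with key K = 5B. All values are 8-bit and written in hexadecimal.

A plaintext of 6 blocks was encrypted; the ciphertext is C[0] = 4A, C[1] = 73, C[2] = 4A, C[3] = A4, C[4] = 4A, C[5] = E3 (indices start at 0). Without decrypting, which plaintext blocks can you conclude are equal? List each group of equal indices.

ECB encrypts each block independently with the same key, so equal ciphertext blocks imply equal plaintext blocks.
C[0] = C[2] = C[4] = 4A, so P[0] = P[2] = P[4].

P[0] = P[2] = P[4]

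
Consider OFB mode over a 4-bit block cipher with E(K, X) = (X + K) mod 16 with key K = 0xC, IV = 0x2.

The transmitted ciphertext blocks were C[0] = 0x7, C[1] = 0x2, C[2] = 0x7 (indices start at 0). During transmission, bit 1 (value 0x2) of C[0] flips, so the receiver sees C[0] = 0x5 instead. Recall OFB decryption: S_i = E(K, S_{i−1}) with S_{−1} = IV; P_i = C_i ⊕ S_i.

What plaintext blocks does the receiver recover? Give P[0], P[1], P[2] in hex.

P[0] = 0xB, P[1] = 0x8, P[2] = 0x1

Only C[0] changed, to 0x5. In OFB, a change in C_i flips the same bit in P_i only; the keystream is unaffected. Decrypting the received ciphertext:
P[0]: S = E(K, 0x2) = 0xE; 0x5 ⊕ 0xE = 0xB.
P[1]: S = E(K, 0xE) = 0xA; 0x2 ⊕ 0xA = 0x8.
P[2]: S = E(K, 0xA) = 0x6; 0x7 ⊕ 0x6 = 0x1.
Blocks that differ from the original plaintext: P[0].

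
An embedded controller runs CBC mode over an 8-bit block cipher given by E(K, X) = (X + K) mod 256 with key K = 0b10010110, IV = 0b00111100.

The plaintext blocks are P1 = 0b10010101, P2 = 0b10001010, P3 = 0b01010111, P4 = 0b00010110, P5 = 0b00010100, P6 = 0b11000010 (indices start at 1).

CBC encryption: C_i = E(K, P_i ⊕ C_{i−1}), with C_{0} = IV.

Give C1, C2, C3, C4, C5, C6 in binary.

C1: P1 ⊕ 0b00111100 = 0b10101001; E(K, 0b10101001) = 0b00111111.
C2: P2 ⊕ 0b00111111 = 0b10110101; E(K, 0b10110101) = 0b01001011.
C3: P3 ⊕ 0b01001011 = 0b00011100; E(K, 0b00011100) = 0b10110010.
C4: P4 ⊕ 0b10110010 = 0b10100100; E(K, 0b10100100) = 0b00111010.
C5: P5 ⊕ 0b00111010 = 0b00101110; E(K, 0b00101110) = 0b11000100.
C6: P6 ⊕ 0b11000100 = 0b00000110; E(K, 0b00000110) = 0b10011100.

C1 = 0b00111111, C2 = 0b01001011, C3 = 0b10110010, C4 = 0b00111010, C5 = 0b11000100, C6 = 0b10011100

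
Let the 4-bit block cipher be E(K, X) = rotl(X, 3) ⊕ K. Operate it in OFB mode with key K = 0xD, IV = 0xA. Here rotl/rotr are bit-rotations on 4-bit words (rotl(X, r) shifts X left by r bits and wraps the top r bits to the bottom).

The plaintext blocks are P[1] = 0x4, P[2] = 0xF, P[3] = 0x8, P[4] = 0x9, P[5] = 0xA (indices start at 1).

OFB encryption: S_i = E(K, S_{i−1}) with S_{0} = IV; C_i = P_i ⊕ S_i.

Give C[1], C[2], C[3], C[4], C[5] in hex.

C[1]: S = E(K, 0xA) = 0x8; 0x4 ⊕ 0x8 = 0xC.
C[2]: S = E(K, 0x8) = 0x9; 0xF ⊕ 0x9 = 0x6.
C[3]: S = E(K, 0x9) = 0x1; 0x8 ⊕ 0x1 = 0x9.
C[4]: S = E(K, 0x1) = 0x5; 0x9 ⊕ 0x5 = 0xC.
C[5]: S = E(K, 0x5) = 0x7; 0xA ⊕ 0x7 = 0xD.

C[1] = 0xC, C[2] = 0x6, C[3] = 0x9, C[4] = 0xC, C[5] = 0xD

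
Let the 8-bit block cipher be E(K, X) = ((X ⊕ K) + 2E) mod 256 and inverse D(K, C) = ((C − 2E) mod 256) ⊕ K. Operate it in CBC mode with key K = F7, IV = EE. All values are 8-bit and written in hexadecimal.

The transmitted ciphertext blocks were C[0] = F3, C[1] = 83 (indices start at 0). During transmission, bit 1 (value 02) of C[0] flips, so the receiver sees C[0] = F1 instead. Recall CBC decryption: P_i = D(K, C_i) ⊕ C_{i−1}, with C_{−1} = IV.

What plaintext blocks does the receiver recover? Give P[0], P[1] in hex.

P[0] = DA, P[1] = 53

Only C[0] changed, to F1. In CBC, a change in C_i garbles P_i and flips the same bit in P_{i+1}. Decrypting the received ciphertext:
P[0]: D(K, F1) = 34; 34 ⊕ EE = DA.
P[1]: D(K, 83) = A2; A2 ⊕ F1 = 53.
Blocks that differ from the original plaintext: P[0], P[1].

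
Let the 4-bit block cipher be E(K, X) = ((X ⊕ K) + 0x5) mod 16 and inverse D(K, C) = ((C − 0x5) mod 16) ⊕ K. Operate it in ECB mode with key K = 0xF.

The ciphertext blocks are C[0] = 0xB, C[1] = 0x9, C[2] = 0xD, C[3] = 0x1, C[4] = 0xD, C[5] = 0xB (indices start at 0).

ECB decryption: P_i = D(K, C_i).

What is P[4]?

P[4] = 0x7

P[4]: D(K, 0xD) = 0x7.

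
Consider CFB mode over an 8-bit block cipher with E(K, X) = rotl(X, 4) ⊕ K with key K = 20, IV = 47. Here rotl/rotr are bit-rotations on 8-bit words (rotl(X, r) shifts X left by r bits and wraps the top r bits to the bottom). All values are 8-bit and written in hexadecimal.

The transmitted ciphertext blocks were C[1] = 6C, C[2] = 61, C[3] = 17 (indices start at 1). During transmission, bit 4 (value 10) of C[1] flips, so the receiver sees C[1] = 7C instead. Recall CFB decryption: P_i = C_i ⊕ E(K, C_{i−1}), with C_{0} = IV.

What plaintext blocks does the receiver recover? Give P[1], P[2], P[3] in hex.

Only C[1] changed, to 7C. In CFB, a change in C_i flips the same bit in P_i and garbles P_{i+1}. Decrypting the received ciphertext:
P[1]: E(K, 47) = 54; 7C ⊕ 54 = 28.
P[2]: E(K, 7C) = E7; 61 ⊕ E7 = 86.
P[3]: E(K, 61) = 36; 17 ⊕ 36 = 21.
Blocks that differ from the original plaintext: P[1], P[2].

P[1] = 28, P[2] = 86, P[3] = 21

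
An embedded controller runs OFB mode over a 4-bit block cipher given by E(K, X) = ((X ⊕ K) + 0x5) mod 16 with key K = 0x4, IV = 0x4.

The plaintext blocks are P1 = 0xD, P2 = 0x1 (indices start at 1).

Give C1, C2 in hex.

OFB encryption: S_i = E(K, S_{i−1}) with S_{0} = IV; C_i = P_i ⊕ S_i.
C1: S = E(K, 0x4) = 0x5; 0xD ⊕ 0x5 = 0x8.
C2: S = E(K, 0x5) = 0x6; 0x1 ⊕ 0x6 = 0x7.

C1 = 0x8, C2 = 0x7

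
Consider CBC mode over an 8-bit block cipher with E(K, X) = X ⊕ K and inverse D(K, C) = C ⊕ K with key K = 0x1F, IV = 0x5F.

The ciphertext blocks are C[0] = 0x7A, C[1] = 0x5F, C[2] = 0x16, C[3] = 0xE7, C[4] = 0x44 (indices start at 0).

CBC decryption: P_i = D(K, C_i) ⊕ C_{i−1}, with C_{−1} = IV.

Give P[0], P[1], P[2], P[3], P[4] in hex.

P[0]: D(K, 0x7A) = 0x65; 0x65 ⊕ 0x5F = 0x3A.
P[1]: D(K, 0x5F) = 0x40; 0x40 ⊕ 0x7A = 0x3A.
P[2]: D(K, 0x16) = 0x09; 0x09 ⊕ 0x5F = 0x56.
P[3]: D(K, 0xE7) = 0xF8; 0xF8 ⊕ 0x16 = 0xEE.
P[4]: D(K, 0x44) = 0x5B; 0x5B ⊕ 0xE7 = 0xBC.

P[0] = 0x3A, P[1] = 0x3A, P[2] = 0x56, P[3] = 0xEE, P[4] = 0xBC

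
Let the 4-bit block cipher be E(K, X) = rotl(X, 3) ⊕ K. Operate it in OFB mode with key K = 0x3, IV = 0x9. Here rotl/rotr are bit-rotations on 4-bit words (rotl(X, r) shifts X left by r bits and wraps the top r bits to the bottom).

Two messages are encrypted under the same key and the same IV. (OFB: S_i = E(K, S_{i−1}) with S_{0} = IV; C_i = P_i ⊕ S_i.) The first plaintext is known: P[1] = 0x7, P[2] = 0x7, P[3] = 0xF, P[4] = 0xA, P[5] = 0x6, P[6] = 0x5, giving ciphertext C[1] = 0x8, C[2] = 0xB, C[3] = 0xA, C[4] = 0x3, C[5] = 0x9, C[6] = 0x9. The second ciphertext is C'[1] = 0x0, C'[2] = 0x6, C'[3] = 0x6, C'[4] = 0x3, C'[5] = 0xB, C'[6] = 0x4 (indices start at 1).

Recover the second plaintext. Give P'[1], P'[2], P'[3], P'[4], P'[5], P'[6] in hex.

P'[1] = 0xF, P'[2] = 0xA, P'[3] = 0x3, P'[4] = 0xA, P'[5] = 0x4, P'[6] = 0x8

In OFB with a reused IV, both messages share the same keystream S_i, so C_i ⊕ C'_i = P_i ⊕ P'_i and thus P'_i = P_i ⊕ C_i ⊕ C'_i.
P'[1]: 0x7 ⊕ 0x8 ⊕ 0x0 = 0xF.
P'[2]: 0x7 ⊕ 0xB ⊕ 0x6 = 0xA.
P'[3]: 0xF ⊕ 0xA ⊕ 0x6 = 0x3.
P'[4]: 0xA ⊕ 0x3 ⊕ 0x3 = 0xA.
P'[5]: 0x6 ⊕ 0x9 ⊕ 0xB = 0x4.
P'[6]: 0x5 ⊕ 0x9 ⊕ 0x4 = 0x8.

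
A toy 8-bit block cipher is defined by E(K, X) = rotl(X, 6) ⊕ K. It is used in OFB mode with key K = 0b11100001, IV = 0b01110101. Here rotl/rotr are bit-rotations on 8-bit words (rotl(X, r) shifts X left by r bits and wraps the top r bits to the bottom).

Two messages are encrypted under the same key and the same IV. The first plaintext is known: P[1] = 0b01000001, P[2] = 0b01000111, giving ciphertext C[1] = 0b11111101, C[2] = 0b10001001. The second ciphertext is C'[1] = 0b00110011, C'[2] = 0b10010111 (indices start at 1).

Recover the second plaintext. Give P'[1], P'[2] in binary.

In OFB with a reused IV, both messages share the same keystream S_i, so C_i ⊕ C'_i = P_i ⊕ P'_i and thus P'_i = P_i ⊕ C_i ⊕ C'_i.
P'[1]: 0b01000001 ⊕ 0b11111101 ⊕ 0b00110011 = 0b10001111.
P'[2]: 0b01000111 ⊕ 0b10001001 ⊕ 0b10010111 = 0b01011001.

P'[1] = 0b10001111, P'[2] = 0b01011001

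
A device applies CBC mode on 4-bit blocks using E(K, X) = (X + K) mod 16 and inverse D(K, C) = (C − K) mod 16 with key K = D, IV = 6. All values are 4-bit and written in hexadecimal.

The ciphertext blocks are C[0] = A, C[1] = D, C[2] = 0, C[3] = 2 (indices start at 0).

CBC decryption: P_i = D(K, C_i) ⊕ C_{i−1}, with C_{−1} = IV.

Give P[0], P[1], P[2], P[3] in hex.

P[0] = B, P[1] = A, P[2] = E, P[3] = 5

P[0]: D(K, A) = D; D ⊕ 6 = B.
P[1]: D(K, D) = 0; 0 ⊕ A = A.
P[2]: D(K, 0) = 3; 3 ⊕ D = E.
P[3]: D(K, 2) = 5; 5 ⊕ 0 = 5.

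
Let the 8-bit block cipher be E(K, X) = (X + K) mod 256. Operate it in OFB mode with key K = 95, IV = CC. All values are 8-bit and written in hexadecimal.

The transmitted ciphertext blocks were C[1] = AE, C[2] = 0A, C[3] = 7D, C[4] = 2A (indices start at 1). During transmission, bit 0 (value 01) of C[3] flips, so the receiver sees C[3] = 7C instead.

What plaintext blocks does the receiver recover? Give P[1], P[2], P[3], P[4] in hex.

OFB decryption: S_i = E(K, S_{i−1}) with S_{0} = IV; P_i = C_i ⊕ S_i.
Only C[3] changed, to 7C. In OFB, a change in C_i flips the same bit in P_i only; the keystream is unaffected. Decrypting the received ciphertext:
P[1]: S = E(K, CC) = 61; AE ⊕ 61 = CF.
P[2]: S = E(K, 61) = F6; 0A ⊕ F6 = FC.
P[3]: S = E(K, F6) = 8B; 7C ⊕ 8B = F7.
P[4]: S = E(K, 8B) = 20; 2A ⊕ 20 = 0A.
Blocks that differ from the original plaintext: P[3].

P[1] = CF, P[2] = FC, P[3] = F7, P[4] = 0A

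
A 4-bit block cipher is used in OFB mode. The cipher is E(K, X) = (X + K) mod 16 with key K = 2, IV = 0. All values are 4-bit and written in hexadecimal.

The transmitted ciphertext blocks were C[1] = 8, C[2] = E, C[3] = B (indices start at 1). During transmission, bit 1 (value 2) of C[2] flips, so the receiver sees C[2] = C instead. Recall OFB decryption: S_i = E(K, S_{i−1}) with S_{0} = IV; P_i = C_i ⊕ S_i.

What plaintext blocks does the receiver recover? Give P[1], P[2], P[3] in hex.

P[1] = A, P[2] = 8, P[3] = D

Only C[2] changed, to C. In OFB, a change in C_i flips the same bit in P_i only; the keystream is unaffected. Decrypting the received ciphertext:
P[1]: S = E(K, 0) = 2; 8 ⊕ 2 = A.
P[2]: S = E(K, 2) = 4; C ⊕ 4 = 8.
P[3]: S = E(K, 4) = 6; B ⊕ 6 = D.
Blocks that differ from the original plaintext: P[2].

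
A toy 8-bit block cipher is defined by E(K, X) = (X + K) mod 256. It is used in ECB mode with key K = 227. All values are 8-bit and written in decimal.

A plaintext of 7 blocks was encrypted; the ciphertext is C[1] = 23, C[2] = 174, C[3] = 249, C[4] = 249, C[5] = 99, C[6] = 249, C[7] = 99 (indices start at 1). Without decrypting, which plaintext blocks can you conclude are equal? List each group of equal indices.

P[3] = P[4] = P[6]; P[5] = P[7]

ECB encrypts each block independently with the same key, so equal ciphertext blocks imply equal plaintext blocks.
C[3] = C[4] = C[6] = 249, so P[3] = P[4] = P[6].
C[5] = C[7] = 99, so P[5] = P[7].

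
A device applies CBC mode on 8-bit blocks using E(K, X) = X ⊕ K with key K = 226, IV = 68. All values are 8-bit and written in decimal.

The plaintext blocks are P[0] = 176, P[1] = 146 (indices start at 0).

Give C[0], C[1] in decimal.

CBC encryption: C_i = E(K, P_i ⊕ C_{i−1}), with C_{−1} = IV.
C[0]: P[0] ⊕ 68 = 244; E(K, 244) = 22.
C[1]: P[1] ⊕ 22 = 132; E(K, 132) = 102.

C[0] = 22, C[1] = 102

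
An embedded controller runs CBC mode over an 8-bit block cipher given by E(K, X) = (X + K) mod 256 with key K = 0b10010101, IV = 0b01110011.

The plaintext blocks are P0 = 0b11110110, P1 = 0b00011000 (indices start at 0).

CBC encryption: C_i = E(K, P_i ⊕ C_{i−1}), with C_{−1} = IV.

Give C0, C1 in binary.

C0: P0 ⊕ 0b01110011 = 0b10000101; E(K, 0b10000101) = 0b00011010.
C1: P1 ⊕ 0b00011010 = 0b00000010; E(K, 0b00000010) = 0b10010111.

C0 = 0b00011010, C1 = 0b10010111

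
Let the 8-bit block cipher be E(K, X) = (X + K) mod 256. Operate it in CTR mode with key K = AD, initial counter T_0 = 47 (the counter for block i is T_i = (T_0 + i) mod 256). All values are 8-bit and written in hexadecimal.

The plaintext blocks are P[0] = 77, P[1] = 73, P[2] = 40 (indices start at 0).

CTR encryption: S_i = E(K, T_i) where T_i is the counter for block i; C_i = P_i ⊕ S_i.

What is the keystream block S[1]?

F5

C[0]: T = 47, S = E(K, T) = F4; 77 ⊕ F4 = 83.
C[1]: T = 48, S = E(K, T) = F5; 73 ⊕ F5 = 86.
So S[1] = F5.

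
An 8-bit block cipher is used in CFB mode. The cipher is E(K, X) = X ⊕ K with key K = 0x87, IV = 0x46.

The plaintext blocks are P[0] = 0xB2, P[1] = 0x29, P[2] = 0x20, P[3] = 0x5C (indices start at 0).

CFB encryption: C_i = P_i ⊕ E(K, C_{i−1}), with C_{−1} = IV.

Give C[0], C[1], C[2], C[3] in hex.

C[0] = 0x73, C[1] = 0xDD, C[2] = 0x7A, C[3] = 0xA1

C[0]: E(K, 0x46) = 0xC1; 0xB2 ⊕ 0xC1 = 0x73.
C[1]: E(K, 0x73) = 0xF4; 0x29 ⊕ 0xF4 = 0xDD.
C[2]: E(K, 0xDD) = 0x5A; 0x20 ⊕ 0x5A = 0x7A.
C[3]: E(K, 0x7A) = 0xFD; 0x5C ⊕ 0xFD = 0xA1.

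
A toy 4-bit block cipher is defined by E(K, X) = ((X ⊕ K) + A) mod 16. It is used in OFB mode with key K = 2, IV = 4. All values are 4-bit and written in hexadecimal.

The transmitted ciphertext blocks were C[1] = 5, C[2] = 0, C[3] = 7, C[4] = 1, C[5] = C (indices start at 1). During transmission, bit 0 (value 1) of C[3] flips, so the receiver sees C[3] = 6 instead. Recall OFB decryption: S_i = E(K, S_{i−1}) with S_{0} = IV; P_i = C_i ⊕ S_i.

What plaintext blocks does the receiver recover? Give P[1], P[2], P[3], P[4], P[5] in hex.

P[1] = 5, P[2] = C, P[3] = E, P[4] = 5, P[5] = C

Only C[3] changed, to 6. In OFB, a change in C_i flips the same bit in P_i only; the keystream is unaffected. Decrypting the received ciphertext:
P[1]: S = E(K, 4) = 0; 5 ⊕ 0 = 5.
P[2]: S = E(K, 0) = C; 0 ⊕ C = C.
P[3]: S = E(K, C) = 8; 6 ⊕ 8 = E.
P[4]: S = E(K, 8) = 4; 1 ⊕ 4 = 5.
P[5]: S = E(K, 4) = 0; C ⊕ 0 = C.
Blocks that differ from the original plaintext: P[3].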